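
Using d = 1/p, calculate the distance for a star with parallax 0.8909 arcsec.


d = 1/p = 1/0.8909 = 1.1225

1.1225 pc


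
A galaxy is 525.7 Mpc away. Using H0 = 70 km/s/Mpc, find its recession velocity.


v = H0 * d = 70 * 525.7 = 36799.0

36799.0 km/s


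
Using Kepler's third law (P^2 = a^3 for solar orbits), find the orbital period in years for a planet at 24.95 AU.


P = a^(3/2) = 24.95^1.5 = 124.6252

124.6252 years


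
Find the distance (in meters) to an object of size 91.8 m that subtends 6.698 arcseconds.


D = size / theta_rad, theta_rad = 6.698 * pi/(180*3600) = 3.247e-05, D = 2.827e+06

2.827e+06 m


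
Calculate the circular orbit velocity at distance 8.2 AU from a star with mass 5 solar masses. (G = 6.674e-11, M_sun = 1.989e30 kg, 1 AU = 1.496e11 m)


v = sqrt(GM/r) = sqrt(6.674e-11 * 9.945e+30 / 1.227e+12) = 23260.6996

23260.6996 m/s


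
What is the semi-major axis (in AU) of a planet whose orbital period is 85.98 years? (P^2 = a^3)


a = P^(2/3) = 85.98^(2/3) = 19.4804

19.4804 AU


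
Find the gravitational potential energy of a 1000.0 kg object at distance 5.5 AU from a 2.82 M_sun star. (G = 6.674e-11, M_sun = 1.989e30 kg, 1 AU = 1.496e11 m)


M = 2.82 * 1.989e30 kg = 5.60898e+30 kg; r = 5.5 AU * 1.496e11 m/AU = 8.228e+11 m. U = -GM*m/r = -(6.674e-11 * 5.60898e+30 * 1000.0) / 8.228e+11 = -4.550e+11

-4.550e+11 J


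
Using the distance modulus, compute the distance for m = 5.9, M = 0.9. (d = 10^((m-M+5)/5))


d = 10^((m - M + 5)/5) = 10^((5.9 - 0.9 + 5)/5) = 100.0

100.0 pc


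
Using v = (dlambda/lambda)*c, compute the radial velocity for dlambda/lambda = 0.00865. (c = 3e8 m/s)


v = (dlambda/lambda) * c = 0.00865 * 3e8 = 2.595e+06

2.595e+06 m/s


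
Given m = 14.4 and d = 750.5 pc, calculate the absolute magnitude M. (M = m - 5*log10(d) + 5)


M = m - 5*log10(d) + 5 = 14.4 - 5*log10(750.5) + 5 = 5.0232

5.0232


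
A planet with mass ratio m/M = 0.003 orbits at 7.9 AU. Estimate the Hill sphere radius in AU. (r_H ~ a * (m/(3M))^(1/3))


r_H = a * (m/3M)^(1/3) = 7.9 * (0.003/3)^(1/3) = 0.79

0.79 AU


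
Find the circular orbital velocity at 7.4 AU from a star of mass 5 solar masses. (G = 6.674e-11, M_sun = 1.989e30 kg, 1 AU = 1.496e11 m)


v = sqrt(GM/r) = sqrt(6.674e-11 * 9.945e+30 / 1.107e+12) = 24485.7741

24485.7741 m/s


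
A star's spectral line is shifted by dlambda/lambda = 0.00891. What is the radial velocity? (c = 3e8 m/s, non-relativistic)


v = (dlambda/lambda) * c = 0.00891 * 3e8 = 2.673e+06

2.673e+06 m/s


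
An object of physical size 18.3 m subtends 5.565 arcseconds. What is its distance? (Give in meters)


D = size / theta_rad, theta_rad = 5.565 * pi/(180*3600) = 2.698e-05, D = 678283.1904

678283.1904 m


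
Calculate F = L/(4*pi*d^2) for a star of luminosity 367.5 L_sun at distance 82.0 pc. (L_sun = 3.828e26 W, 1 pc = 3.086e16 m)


F = L / (4*pi*d^2) = 1.407e+29 / (4*pi*(2.531e+18)^2) = 1.748e-09

1.748e-09 W/m^2


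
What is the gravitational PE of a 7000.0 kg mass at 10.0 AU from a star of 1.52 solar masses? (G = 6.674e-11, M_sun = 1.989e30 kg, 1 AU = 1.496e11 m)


M = 1.52 * 1.989e30 kg = 3.02328e+30 kg; r = 10.0 AU * 1.496e11 m/AU = 1.496e+12 m. U = -GM*m/r = -(6.674e-11 * 3.02328e+30 * 7000.0) / 1.496e+12 = -9.441e+11

-9.441e+11 J


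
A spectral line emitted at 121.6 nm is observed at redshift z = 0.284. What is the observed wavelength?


lam_obs = lam_emit * (1 + z) = 121.6 * (1 + 0.284) = 156.1344

156.1344 nm


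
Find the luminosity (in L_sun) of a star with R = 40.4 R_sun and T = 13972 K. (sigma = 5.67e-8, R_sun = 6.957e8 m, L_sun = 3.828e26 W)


R = 40.4 * 6.957e8 m = 2.810628e+10 m. L = 4*pi*R^2*sigma*T^4 = 4*pi*(2.810628e+10)^2 * 5.67e-8 * 13972^4 = 2.14503295e+31 W. L/L_sun = 2.14503295e+31 / 3.828e26 = 56035.3435

56035.3435 L_sun


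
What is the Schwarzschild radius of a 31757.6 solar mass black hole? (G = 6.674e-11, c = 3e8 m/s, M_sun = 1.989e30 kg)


M = 31757.6 * 1.989e30 kg = 6.31658664e+34 kg. rs = 2GM/c^2 = 2 * 6.674e-11 * 6.31658664e+34 / (3e8)^2 = 9.368e+07

9.368e+07 m


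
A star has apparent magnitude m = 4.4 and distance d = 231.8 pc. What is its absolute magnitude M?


M = m - 5*log10(d) + 5 = 4.4 - 5*log10(231.8) + 5 = -2.4256

-2.4256


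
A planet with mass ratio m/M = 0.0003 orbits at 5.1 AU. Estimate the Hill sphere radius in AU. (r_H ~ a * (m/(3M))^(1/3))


r_H = a * (m/3M)^(1/3) = 5.1 * (0.0003/3)^(1/3) = 0.2367

0.2367 AU


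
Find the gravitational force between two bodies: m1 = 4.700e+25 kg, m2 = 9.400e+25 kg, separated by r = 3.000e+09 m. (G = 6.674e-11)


F = G*m1*m2/r^2 = 6.674e-11 * 4.700e+25 * 9.400e+25 / (3.000e+09)^2 = 6.674e-11 * 4.418e+51 / 9.000e+18 = 3.276e+22

3.276e+22 N


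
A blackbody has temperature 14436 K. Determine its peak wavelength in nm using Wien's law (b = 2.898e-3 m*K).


lam_max = b / T = 2.898e-3 / 14436 = 2.007e-07 m = 200.7481 nm

200.7481 nm


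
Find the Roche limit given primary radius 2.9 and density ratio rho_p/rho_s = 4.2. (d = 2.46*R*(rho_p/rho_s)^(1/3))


d_Roche = 2.46 * 2.9 * 4.2^(1/3) = 11.5102

11.5102


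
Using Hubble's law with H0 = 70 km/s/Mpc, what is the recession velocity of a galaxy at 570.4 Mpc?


v = H0 * d = 70 * 570.4 = 39928.0

39928.0 km/s


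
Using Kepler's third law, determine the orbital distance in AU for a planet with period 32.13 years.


a = P^(2/3) = 32.13^(2/3) = 10.1066

10.1066 AU


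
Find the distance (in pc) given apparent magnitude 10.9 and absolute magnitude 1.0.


d = 10^((m - M + 5)/5) = 10^((10.9 - 1.0 + 5)/5) = 954.9926

954.9926 pc


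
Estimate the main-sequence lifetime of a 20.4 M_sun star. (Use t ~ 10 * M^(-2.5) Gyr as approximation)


t = 10 * M^(-2.5) = 10 * 20.4^(-2.5) = 0.0053

0.0053 Gyr


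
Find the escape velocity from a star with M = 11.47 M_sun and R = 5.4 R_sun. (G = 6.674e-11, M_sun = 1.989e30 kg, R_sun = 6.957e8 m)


M = 11.47 * 1.989e30 kg = 2.281383e+31 kg; R = 5.4 * 6.957e8 m = 3.75678e+09 m. v_esc = sqrt(2GM/R) = sqrt(2 * 6.674e-11 * 2.281383e+31 / 3.75678e+09) = 900325.017

900325.017 m/s


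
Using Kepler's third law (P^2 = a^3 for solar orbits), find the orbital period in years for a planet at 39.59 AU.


P = a^(3/2) = 39.59^1.5 = 249.1026

249.1026 years


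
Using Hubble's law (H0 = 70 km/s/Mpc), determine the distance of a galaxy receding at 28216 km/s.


d = v / H0 = 28216 / 70 = 403.0857

403.0857 Mpc


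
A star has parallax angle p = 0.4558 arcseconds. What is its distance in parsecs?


d = 1/p = 1/0.4558 = 2.1939

2.1939 pc


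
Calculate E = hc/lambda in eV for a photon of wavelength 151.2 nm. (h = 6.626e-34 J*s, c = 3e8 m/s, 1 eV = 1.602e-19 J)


E = hc/lambda = 6.626e-34 * 3e8 / 1.512e-07 = 1.315e-18 J = 8.2065 eV

8.2065 eV


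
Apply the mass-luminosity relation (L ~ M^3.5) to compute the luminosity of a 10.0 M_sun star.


L/L_sun = (M/M_sun)^3.5 = 10.0^3.5 = 3162.2777

3162.2777 L_sun


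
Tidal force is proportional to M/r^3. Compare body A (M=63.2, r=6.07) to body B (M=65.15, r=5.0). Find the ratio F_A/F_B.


Ratio = (M1/r1^3) / (M2/r2^3) = (63.2/6.07^3) / (65.15/5.0^3) = 0.5422

0.5422


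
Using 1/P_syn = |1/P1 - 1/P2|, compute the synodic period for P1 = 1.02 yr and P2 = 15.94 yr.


1/P_syn = |1/P1 - 1/P2| = |1/1.02 - 1/15.94| => P_syn = 1.0897

1.0897 years


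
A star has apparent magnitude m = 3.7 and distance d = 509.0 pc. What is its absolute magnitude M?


M = m - 5*log10(d) + 5 = 3.7 - 5*log10(509.0) + 5 = -4.8336

-4.8336


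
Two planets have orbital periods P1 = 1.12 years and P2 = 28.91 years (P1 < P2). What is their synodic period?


1/P_syn = |1/P1 - 1/P2| = |1/1.12 - 1/28.91| => P_syn = 1.1651

1.1651 years


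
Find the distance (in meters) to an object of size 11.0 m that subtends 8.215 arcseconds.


D = size / theta_rad, theta_rad = 8.215 * pi/(180*3600) = 3.983e-05, D = 276191.463

276191.463 m


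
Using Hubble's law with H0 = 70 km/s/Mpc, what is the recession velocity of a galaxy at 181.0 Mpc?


v = H0 * d = 70 * 181.0 = 12670.0

12670.0 km/s


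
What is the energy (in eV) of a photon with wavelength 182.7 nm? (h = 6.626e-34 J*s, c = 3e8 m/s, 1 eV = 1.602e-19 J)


E = hc/lambda = 6.626e-34 * 3e8 / 1.827e-07 = 1.088e-18 J = 6.7916 eV

6.7916 eV


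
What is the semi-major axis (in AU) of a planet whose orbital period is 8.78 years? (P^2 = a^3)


a = P^(2/3) = 8.78^(2/3) = 4.2559

4.2559 AU


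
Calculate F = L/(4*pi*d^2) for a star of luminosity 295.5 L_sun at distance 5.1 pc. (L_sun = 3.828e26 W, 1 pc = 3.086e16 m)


F = L / (4*pi*d^2) = 1.131e+29 / (4*pi*(1.574e+17)^2) = 3.634e-07

3.634e-07 W/m^2


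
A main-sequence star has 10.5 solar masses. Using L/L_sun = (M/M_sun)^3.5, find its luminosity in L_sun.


L/L_sun = (M/M_sun)^3.5 = 10.5^3.5 = 3751.1337

3751.1337 L_sun


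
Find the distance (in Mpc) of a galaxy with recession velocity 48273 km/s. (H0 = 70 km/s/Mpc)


d = v / H0 = 48273 / 70 = 689.6143

689.6143 Mpc


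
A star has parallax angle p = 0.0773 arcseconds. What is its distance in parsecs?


d = 1/p = 1/0.0773 = 12.9366

12.9366 pc


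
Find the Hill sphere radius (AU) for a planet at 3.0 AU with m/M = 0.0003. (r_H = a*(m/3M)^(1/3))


r_H = a * (m/3M)^(1/3) = 3.0 * (0.0003/3)^(1/3) = 0.1392

0.1392 AU


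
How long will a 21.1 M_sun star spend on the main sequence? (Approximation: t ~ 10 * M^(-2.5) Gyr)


t = 10 * M^(-2.5) = 10 * 21.1^(-2.5) = 0.0049

0.0049 Gyr


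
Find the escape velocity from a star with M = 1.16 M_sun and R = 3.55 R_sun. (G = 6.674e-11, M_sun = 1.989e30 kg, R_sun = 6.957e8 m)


M = 1.16 * 1.989e30 kg = 2.30724e+30 kg; R = 3.55 * 6.957e8 m = 2.469735e+09 m. v_esc = sqrt(2GM/R) = sqrt(2 * 6.674e-11 * 2.30724e+30 / 2.469735e+09) = 353125.6845

353125.6845 m/s


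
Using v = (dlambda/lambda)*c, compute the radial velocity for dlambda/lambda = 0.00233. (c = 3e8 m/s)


v = (dlambda/lambda) * c = 0.00233 * 3e8 = 699000.0

699000.0 m/s


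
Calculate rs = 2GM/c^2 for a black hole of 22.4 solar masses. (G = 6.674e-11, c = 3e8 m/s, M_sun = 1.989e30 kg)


M = 22.4 * 1.989e30 kg = 4.45536e+31 kg. rs = 2GM/c^2 = 2 * 6.674e-11 * 4.45536e+31 / (3e8)^2 = 66077.9392

66077.9392 m


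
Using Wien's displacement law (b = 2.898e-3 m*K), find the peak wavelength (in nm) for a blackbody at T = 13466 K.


lam_max = b / T = 2.898e-3 / 13466 = 2.152e-07 m = 215.2087 nm

215.2087 nm


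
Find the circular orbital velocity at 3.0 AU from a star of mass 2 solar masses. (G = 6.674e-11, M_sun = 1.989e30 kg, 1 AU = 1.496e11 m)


v = sqrt(GM/r) = sqrt(6.674e-11 * 3.978e+30 / 4.488e+11) = 24321.9878

24321.9878 m/s


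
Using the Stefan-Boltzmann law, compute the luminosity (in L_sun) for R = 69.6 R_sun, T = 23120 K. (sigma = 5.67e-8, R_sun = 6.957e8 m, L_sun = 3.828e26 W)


R = 69.6 * 6.957e8 m = 4.842072e+10 m. L = 4*pi*R^2*sigma*T^4 = 4*pi*(4.842072e+10)^2 * 5.67e-8 * 23120^4 = 4.773168082e+32 W. L/L_sun = 4.773168082e+32 / 3.828e26 = 1.247e+06

1.247e+06 L_sun


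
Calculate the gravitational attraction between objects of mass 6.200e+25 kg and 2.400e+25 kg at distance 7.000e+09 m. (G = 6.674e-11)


F = G*m1*m2/r^2 = 6.674e-11 * 6.200e+25 * 2.400e+25 / (7.000e+09)^2 = 6.674e-11 * 1.488e+51 / 4.900e+19 = 2.027e+21

2.027e+21 N


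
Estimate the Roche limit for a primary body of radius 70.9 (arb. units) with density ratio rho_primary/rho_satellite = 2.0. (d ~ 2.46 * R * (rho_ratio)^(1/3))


d_Roche = 2.46 * 70.9 * 2.0^(1/3) = 219.7479

219.7479


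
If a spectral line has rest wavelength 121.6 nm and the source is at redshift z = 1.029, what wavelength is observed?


lam_obs = lam_emit * (1 + z) = 121.6 * (1 + 1.029) = 246.7264

246.7264 nm


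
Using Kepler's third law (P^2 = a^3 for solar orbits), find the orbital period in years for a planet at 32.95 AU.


P = a^(3/2) = 32.95^1.5 = 189.1399

189.1399 years


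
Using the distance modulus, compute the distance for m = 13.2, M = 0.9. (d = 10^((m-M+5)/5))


d = 10^((m - M + 5)/5) = 10^((13.2 - 0.9 + 5)/5) = 2884.0315

2884.0315 pc


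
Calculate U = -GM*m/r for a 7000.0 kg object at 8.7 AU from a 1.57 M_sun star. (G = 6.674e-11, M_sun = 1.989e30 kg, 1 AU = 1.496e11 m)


M = 1.57 * 1.989e30 kg = 3.12273e+30 kg; r = 8.7 AU * 1.496e11 m/AU = 1.30152e+12 m. U = -GM*m/r = -(6.674e-11 * 3.12273e+30 * 7000.0) / 1.30152e+12 = -1.121e+12

-1.121e+12 J


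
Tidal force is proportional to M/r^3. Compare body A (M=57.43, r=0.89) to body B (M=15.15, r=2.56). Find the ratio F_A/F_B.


Ratio = (M1/r1^3) / (M2/r2^3) = (57.43/0.89^3) / (15.15/2.56^3) = 90.2144

90.2144


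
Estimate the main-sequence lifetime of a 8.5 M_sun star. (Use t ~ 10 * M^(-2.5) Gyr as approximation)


t = 10 * M^(-2.5) = 10 * 8.5^(-2.5) = 0.0475

0.0475 Gyr


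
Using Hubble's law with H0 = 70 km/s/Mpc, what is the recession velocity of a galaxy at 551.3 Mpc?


v = H0 * d = 70 * 551.3 = 38591.0

38591.0 km/s


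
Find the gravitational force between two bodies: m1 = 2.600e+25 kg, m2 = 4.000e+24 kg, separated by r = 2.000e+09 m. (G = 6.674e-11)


F = G*m1*m2/r^2 = 6.674e-11 * 2.600e+25 * 4.000e+24 / (2.000e+09)^2 = 6.674e-11 * 1.040e+50 / 4.000e+18 = 1.735e+21

1.735e+21 N


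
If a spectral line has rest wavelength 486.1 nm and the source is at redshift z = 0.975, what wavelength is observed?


lam_obs = lam_emit * (1 + z) = 486.1 * (1 + 0.975) = 960.0475

960.0475 nm


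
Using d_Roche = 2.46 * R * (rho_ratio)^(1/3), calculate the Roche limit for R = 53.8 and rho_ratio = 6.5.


d_Roche = 2.46 * 53.8 * 6.5^(1/3) = 246.9952

246.9952


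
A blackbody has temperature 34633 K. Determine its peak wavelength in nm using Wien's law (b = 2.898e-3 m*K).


lam_max = b / T = 2.898e-3 / 34633 = 8.368e-08 m = 83.6774 nm

83.6774 nm


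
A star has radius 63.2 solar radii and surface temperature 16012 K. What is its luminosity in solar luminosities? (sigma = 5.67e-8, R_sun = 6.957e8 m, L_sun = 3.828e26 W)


R = 63.2 * 6.957e8 m = 4.396824e+10 m. L = 4*pi*R^2*sigma*T^4 = 4*pi*(4.396824e+10)^2 * 5.67e-8 * 16012^4 = 9.054269392e+31 W. L/L_sun = 9.054269392e+31 / 3.828e26 = 236527.4136

236527.4136 L_sun


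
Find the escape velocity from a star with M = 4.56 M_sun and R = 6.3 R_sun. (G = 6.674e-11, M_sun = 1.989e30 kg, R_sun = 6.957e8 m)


M = 4.56 * 1.989e30 kg = 9.06984e+30 kg; R = 6.3 * 6.957e8 m = 4.38291e+09 m. v_esc = sqrt(2GM/R) = sqrt(2 * 6.674e-11 * 9.06984e+30 / 4.38291e+09) = 525565.2418

525565.2418 m/s


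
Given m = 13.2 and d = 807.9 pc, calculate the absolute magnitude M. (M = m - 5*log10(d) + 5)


M = m - 5*log10(d) + 5 = 13.2 - 5*log10(807.9) + 5 = 3.6632

3.6632


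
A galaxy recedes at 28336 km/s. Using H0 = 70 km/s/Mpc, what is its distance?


d = v / H0 = 28336 / 70 = 404.8

404.8 Mpc


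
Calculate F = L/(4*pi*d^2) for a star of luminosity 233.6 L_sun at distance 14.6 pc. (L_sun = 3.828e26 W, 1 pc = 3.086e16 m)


F = L / (4*pi*d^2) = 8.942e+28 / (4*pi*(4.506e+17)^2) = 3.505e-08

3.505e-08 W/m^2


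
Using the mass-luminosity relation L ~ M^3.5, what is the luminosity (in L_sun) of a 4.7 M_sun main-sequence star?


L/L_sun = (M/M_sun)^3.5 = 4.7^3.5 = 225.0829

225.0829 L_sun


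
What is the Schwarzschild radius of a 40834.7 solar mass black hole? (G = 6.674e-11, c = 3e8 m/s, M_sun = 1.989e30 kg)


M = 40834.7 * 1.989e30 kg = 8.12202183e+34 kg. rs = 2GM/c^2 = 2 * 6.674e-11 * 8.12202183e+34 / (3e8)^2 = 1.205e+08

1.205e+08 m


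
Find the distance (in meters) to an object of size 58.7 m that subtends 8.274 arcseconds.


D = size / theta_rad, theta_rad = 8.274 * pi/(180*3600) = 4.011e-05, D = 1.463e+06

1.463e+06 m


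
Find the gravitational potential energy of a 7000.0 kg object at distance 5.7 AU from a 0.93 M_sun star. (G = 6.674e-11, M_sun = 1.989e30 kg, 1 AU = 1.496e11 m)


M = 0.93 * 1.989e30 kg = 1.84977e+30 kg; r = 5.7 AU * 1.496e11 m/AU = 8.5272e+11 m. U = -GM*m/r = -(6.674e-11 * 1.84977e+30 * 7000.0) / 8.5272e+11 = -1.013e+12

-1.013e+12 J


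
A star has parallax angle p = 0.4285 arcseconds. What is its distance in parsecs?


d = 1/p = 1/0.4285 = 2.3337

2.3337 pc


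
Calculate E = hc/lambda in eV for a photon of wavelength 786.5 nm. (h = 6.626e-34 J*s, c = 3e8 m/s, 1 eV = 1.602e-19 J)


E = hc/lambda = 6.626e-34 * 3e8 / 7.865e-07 = 2.527e-19 J = 1.5777 eV

1.5777 eV


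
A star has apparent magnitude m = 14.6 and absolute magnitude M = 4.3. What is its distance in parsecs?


d = 10^((m - M + 5)/5) = 10^((14.6 - 4.3 + 5)/5) = 1148.1536

1148.1536 pc


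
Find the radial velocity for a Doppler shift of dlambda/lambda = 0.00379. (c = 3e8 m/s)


v = (dlambda/lambda) * c = 0.00379 * 3e8 = 1.137e+06

1.137e+06 m/s


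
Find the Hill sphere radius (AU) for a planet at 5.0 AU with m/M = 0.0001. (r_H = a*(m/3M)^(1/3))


r_H = a * (m/3M)^(1/3) = 5.0 * (0.0001/3)^(1/3) = 0.1609

0.1609 AU


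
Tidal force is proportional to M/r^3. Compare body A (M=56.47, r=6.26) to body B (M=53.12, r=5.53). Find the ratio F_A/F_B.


Ratio = (M1/r1^3) / (M2/r2^3) = (56.47/6.26^3) / (53.12/5.53^3) = 0.7328

0.7328


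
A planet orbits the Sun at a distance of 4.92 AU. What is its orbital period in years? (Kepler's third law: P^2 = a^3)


P = a^(3/2) = 4.92^1.5 = 10.9131

10.9131 years


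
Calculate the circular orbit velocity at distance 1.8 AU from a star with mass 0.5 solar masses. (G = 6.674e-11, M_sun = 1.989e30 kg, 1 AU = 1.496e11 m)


v = sqrt(GM/r) = sqrt(6.674e-11 * 9.945e+29 / 2.693e+11) = 15699.7756

15699.7756 m/s


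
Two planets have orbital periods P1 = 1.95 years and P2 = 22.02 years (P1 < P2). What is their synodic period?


1/P_syn = |1/P1 - 1/P2| = |1/1.95 - 1/22.02| => P_syn = 2.1395

2.1395 years


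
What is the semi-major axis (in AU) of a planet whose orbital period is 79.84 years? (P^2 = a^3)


a = P^(2/3) = 79.84^(2/3) = 18.5416

18.5416 AU


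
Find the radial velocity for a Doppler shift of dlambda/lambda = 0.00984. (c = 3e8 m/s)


v = (dlambda/lambda) * c = 0.00984 * 3e8 = 2.952e+06

2.952e+06 m/s


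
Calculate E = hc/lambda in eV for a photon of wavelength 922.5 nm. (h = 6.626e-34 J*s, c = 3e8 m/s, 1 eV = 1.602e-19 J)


E = hc/lambda = 6.626e-34 * 3e8 / 9.225e-07 = 2.155e-19 J = 1.3451 eV

1.3451 eV


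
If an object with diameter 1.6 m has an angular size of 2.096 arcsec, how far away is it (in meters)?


D = size / theta_rad, theta_rad = 2.096 * pi/(180*3600) = 1.016e-05, D = 157454.0506

157454.0506 m


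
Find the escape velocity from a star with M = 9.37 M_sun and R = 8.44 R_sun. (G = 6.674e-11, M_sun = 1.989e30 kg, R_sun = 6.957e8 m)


M = 9.37 * 1.989e30 kg = 1.863693e+31 kg; R = 8.44 * 6.957e8 m = 5.871708e+09 m. v_esc = sqrt(2GM/R) = sqrt(2 * 6.674e-11 * 1.863693e+31 / 5.871708e+09) = 650898.1857

650898.1857 m/s


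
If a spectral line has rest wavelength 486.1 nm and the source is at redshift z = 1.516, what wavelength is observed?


lam_obs = lam_emit * (1 + z) = 486.1 * (1 + 1.516) = 1223.0276

1223.0276 nm


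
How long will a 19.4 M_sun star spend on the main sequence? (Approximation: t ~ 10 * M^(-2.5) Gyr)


t = 10 * M^(-2.5) = 10 * 19.4^(-2.5) = 0.006

0.006 Gyr


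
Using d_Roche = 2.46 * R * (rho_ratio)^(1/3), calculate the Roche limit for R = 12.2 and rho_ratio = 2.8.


d_Roche = 2.46 * 12.2 * 2.8^(1/3) = 42.3007

42.3007


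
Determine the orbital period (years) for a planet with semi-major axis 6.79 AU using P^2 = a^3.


P = a^(3/2) = 6.79^1.5 = 17.6931

17.6931 years


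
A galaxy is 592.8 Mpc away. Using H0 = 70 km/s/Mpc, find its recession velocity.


v = H0 * d = 70 * 592.8 = 41496.0

41496.0 km/s


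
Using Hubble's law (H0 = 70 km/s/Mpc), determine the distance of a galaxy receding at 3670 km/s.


d = v / H0 = 3670 / 70 = 52.4286

52.4286 Mpc


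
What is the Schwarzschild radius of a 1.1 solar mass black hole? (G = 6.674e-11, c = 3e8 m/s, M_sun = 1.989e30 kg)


M = 1.1 * 1.989e30 kg = 2.1879e+30 kg. rs = 2GM/c^2 = 2 * 6.674e-11 * 2.1879e+30 / (3e8)^2 = 3244.8988

3244.8988 m


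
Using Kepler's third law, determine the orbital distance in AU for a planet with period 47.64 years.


a = P^(2/3) = 47.64^(2/3) = 13.1416

13.1416 AU


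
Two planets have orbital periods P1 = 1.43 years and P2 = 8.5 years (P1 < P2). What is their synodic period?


1/P_syn = |1/P1 - 1/P2| = |1/1.43 - 1/8.5| => P_syn = 1.7192

1.7192 years


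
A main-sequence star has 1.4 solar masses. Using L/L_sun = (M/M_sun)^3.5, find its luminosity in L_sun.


L/L_sun = (M/M_sun)^3.5 = 1.4^3.5 = 3.2467

3.2467 L_sun


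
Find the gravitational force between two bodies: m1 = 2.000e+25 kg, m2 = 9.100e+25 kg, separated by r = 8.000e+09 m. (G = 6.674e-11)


F = G*m1*m2/r^2 = 6.674e-11 * 2.000e+25 * 9.100e+25 / (8.000e+09)^2 = 6.674e-11 * 1.820e+51 / 6.400e+19 = 1.898e+21

1.898e+21 N


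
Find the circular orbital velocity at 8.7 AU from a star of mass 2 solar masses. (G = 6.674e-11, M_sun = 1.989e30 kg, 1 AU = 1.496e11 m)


v = sqrt(GM/r) = sqrt(6.674e-11 * 3.978e+30 / 1.302e+12) = 14282.363

14282.363 m/s


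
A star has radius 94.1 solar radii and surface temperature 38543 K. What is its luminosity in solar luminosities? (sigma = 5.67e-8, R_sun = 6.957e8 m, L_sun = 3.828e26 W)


R = 94.1 * 6.957e8 m = 6.546537e+10 m. L = 4*pi*R^2*sigma*T^4 = 4*pi*(6.546537e+10)^2 * 5.67e-8 * 38543^4 = 6.73904314e+33 W. L/L_sun = 6.73904314e+33 / 3.828e26 = 1.760e+07

1.760e+07 L_sun


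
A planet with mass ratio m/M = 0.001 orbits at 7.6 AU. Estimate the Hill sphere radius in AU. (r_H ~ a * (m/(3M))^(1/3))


r_H = a * (m/3M)^(1/3) = 7.6 * (0.001/3)^(1/3) = 0.527

0.527 AU


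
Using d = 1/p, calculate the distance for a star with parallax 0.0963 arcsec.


d = 1/p = 1/0.0963 = 10.3842

10.3842 pc


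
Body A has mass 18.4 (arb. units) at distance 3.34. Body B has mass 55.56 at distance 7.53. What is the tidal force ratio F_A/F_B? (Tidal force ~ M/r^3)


Ratio = (M1/r1^3) / (M2/r2^3) = (18.4/3.34^3) / (55.56/7.53^3) = 3.7949

3.7949


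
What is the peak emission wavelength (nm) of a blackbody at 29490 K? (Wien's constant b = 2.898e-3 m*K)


lam_max = b / T = 2.898e-3 / 29490 = 9.827e-08 m = 98.2706 nm

98.2706 nm


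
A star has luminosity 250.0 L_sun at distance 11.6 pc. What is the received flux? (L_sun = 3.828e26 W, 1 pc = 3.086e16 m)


F = L / (4*pi*d^2) = 9.570e+28 / (4*pi*(3.580e+17)^2) = 5.943e-08

5.943e-08 W/m^2


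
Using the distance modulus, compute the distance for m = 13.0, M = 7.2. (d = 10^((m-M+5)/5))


d = 10^((m - M + 5)/5) = 10^((13.0 - 7.2 + 5)/5) = 144.544

144.544 pc


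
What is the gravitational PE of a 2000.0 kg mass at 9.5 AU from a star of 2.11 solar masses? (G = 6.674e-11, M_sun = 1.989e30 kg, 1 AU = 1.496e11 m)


M = 2.11 * 1.989e30 kg = 4.19679e+30 kg; r = 9.5 AU * 1.496e11 m/AU = 1.4212e+12 m. U = -GM*m/r = -(6.674e-11 * 4.19679e+30 * 2000.0) / 1.4212e+12 = -3.942e+11

-3.942e+11 J


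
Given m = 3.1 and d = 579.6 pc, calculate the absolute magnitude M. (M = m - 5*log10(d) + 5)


M = m - 5*log10(d) + 5 = 3.1 - 5*log10(579.6) + 5 = -5.7156

-5.7156


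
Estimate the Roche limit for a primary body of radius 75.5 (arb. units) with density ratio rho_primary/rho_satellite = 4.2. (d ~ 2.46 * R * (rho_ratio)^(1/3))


d_Roche = 2.46 * 75.5 * 4.2^(1/3) = 299.6621

299.6621


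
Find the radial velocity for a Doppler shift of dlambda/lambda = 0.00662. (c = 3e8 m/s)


v = (dlambda/lambda) * c = 0.00662 * 3e8 = 1.986e+06

1.986e+06 m/s


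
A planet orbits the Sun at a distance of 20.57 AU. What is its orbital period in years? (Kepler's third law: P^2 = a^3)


P = a^(3/2) = 20.57^1.5 = 93.2935

93.2935 years


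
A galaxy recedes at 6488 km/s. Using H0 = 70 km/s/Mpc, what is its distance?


d = v / H0 = 6488 / 70 = 92.6857

92.6857 Mpc


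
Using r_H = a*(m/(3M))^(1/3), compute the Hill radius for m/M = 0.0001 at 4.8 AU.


r_H = a * (m/3M)^(1/3) = 4.8 * (0.0001/3)^(1/3) = 0.1545

0.1545 AU


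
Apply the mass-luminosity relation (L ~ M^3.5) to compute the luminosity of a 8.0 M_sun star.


L/L_sun = (M/M_sun)^3.5 = 8.0^3.5 = 1448.1547

1448.1547 L_sun


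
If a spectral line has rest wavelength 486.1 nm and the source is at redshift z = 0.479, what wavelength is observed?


lam_obs = lam_emit * (1 + z) = 486.1 * (1 + 0.479) = 718.9419

718.9419 nm


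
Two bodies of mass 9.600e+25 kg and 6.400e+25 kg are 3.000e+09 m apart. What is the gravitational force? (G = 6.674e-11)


F = G*m1*m2/r^2 = 6.674e-11 * 9.600e+25 * 6.400e+25 / (3.000e+09)^2 = 6.674e-11 * 6.144e+51 / 9.000e+18 = 4.556e+22

4.556e+22 N


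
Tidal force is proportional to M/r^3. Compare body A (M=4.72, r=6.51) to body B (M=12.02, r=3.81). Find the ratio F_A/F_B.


Ratio = (M1/r1^3) / (M2/r2^3) = (4.72/6.51^3) / (12.02/3.81^3) = 0.0787

0.0787


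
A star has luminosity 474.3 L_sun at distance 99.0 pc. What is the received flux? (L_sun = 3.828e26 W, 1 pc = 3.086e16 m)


F = L / (4*pi*d^2) = 1.816e+29 / (4*pi*(3.055e+18)^2) = 1.548e-09

1.548e-09 W/m^2


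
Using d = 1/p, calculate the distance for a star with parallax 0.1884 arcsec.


d = 1/p = 1/0.1884 = 5.3079

5.3079 pc


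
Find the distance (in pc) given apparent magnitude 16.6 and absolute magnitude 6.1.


d = 10^((m - M + 5)/5) = 10^((16.6 - 6.1 + 5)/5) = 1258.9254

1258.9254 pc


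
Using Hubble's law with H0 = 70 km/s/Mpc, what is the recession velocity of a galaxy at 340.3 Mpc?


v = H0 * d = 70 * 340.3 = 23821.0

23821.0 km/s


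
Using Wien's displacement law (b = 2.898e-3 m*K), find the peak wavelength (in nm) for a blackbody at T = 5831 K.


lam_max = b / T = 2.898e-3 / 5831 = 4.970e-07 m = 496.9988 nm

496.9988 nm


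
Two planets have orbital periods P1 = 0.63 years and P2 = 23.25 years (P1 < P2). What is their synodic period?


1/P_syn = |1/P1 - 1/P2| = |1/0.63 - 1/23.25| => P_syn = 0.6475

0.6475 years


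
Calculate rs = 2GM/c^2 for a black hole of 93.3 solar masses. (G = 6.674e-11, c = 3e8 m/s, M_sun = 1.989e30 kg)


M = 93.3 * 1.989e30 kg = 1.855737e+32 kg. rs = 2GM/c^2 = 2 * 6.674e-11 * 1.855737e+32 / (3e8)^2 = 275226.4164

275226.4164 m


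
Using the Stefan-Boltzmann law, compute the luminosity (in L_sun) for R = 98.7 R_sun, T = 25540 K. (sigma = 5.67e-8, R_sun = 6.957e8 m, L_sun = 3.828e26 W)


R = 98.7 * 6.957e8 m = 6.866559e+10 m. L = 4*pi*R^2*sigma*T^4 = 4*pi*(6.866559e+10)^2 * 5.67e-8 * 25540^4 = 1.429403386e+33 W. L/L_sun = 1.429403386e+33 / 3.828e26 = 3.734e+06

3.734e+06 L_sun


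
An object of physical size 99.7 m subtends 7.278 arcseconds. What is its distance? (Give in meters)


D = size / theta_rad, theta_rad = 7.278 * pi/(180*3600) = 3.528e-05, D = 2.826e+06

2.826e+06 m


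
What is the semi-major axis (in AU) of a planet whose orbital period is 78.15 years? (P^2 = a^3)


a = P^(2/3) = 78.15^(2/3) = 18.279

18.279 AU


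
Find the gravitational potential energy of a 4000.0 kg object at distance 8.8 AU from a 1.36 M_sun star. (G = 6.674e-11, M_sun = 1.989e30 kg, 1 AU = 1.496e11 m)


M = 1.36 * 1.989e30 kg = 2.70504e+30 kg; r = 8.8 AU * 1.496e11 m/AU = 1.31648e+12 m. U = -GM*m/r = -(6.674e-11 * 2.70504e+30 * 4000.0) / 1.31648e+12 = -5.485e+11

-5.485e+11 J


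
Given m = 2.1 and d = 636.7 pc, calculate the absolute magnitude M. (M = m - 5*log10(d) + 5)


M = m - 5*log10(d) + 5 = 2.1 - 5*log10(636.7) + 5 = -6.9197

-6.9197


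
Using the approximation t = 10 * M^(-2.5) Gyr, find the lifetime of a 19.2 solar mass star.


t = 10 * M^(-2.5) = 10 * 19.2^(-2.5) = 0.0062

0.0062 Gyr


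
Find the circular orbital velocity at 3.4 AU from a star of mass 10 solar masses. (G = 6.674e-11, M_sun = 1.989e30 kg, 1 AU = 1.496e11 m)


v = sqrt(GM/r) = sqrt(6.674e-11 * 1.989e+31 / 5.086e+11) = 51086.3927

51086.3927 m/s


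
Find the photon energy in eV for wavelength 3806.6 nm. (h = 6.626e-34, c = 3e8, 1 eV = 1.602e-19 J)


E = hc/lambda = 6.626e-34 * 3e8 / 3.807e-06 = 5.222e-20 J = 0.326 eV

0.326 eV


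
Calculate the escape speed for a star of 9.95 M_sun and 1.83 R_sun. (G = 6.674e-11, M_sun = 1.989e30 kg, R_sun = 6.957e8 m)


M = 9.95 * 1.989e30 kg = 1.979055e+31 kg; R = 1.83 * 6.957e8 m = 1.273131e+09 m. v_esc = sqrt(2GM/R) = sqrt(2 * 6.674e-11 * 1.979055e+31 / 1.273131e+09) = 1.440e+06

1.440e+06 m/s


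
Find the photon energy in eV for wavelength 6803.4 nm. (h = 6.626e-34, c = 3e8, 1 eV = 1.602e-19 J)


E = hc/lambda = 6.626e-34 * 3e8 / 6.803e-06 = 2.922e-20 J = 0.1824 eV

0.1824 eV


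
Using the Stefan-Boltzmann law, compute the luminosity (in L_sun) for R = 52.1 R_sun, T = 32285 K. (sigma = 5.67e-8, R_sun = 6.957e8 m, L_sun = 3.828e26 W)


R = 52.1 * 6.957e8 m = 3.624597e+10 m. L = 4*pi*R^2*sigma*T^4 = 4*pi*(3.624597e+10)^2 * 5.67e-8 * 32285^4 = 1.016987323e+33 W. L/L_sun = 1.016987323e+33 / 3.828e26 = 2.657e+06

2.657e+06 L_sun


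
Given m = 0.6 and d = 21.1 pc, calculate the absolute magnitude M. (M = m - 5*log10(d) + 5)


M = m - 5*log10(d) + 5 = 0.6 - 5*log10(21.1) + 5 = -1.0214

-1.0214


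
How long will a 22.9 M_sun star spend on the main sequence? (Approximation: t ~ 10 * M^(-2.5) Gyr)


t = 10 * M^(-2.5) = 10 * 22.9^(-2.5) = 0.004

0.004 Gyr


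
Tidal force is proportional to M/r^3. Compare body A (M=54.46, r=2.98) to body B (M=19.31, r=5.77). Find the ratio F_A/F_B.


Ratio = (M1/r1^3) / (M2/r2^3) = (54.46/2.98^3) / (19.31/5.77^3) = 20.4726

20.4726


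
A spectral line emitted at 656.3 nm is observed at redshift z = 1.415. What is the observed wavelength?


lam_obs = lam_emit * (1 + z) = 656.3 * (1 + 1.415) = 1584.9645

1584.9645 nm


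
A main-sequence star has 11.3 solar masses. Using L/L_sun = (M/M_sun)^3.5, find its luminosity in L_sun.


L/L_sun = (M/M_sun)^3.5 = 11.3^3.5 = 4850.3665

4850.3665 L_sun


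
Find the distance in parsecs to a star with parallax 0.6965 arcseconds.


d = 1/p = 1/0.6965 = 1.4358

1.4358 pc


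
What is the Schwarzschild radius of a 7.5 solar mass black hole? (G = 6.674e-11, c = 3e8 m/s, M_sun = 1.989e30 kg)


M = 7.5 * 1.989e30 kg = 1.49175e+31 kg. rs = 2GM/c^2 = 2 * 6.674e-11 * 1.49175e+31 / (3e8)^2 = 22124.31

22124.31 m


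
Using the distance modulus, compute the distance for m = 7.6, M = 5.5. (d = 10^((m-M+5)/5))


d = 10^((m - M + 5)/5) = 10^((7.6 - 5.5 + 5)/5) = 26.3027

26.3027 pc


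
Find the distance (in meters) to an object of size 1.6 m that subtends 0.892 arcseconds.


D = size / theta_rad, theta_rad = 0.892 * pi/(180*3600) = 4.325e-06, D = 369981.7152

369981.7152 m


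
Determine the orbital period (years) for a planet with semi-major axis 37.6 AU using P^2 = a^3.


P = a^(3/2) = 37.6^1.5 = 230.5588

230.5588 years


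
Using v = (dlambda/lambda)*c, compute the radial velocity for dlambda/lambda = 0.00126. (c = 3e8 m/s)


v = (dlambda/lambda) * c = 0.00126 * 3e8 = 378000.0

378000.0 m/s


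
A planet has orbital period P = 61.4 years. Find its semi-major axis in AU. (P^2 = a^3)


a = P^(2/3) = 61.4^(2/3) = 15.5637

15.5637 AU


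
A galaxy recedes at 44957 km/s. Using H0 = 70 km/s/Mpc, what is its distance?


d = v / H0 = 44957 / 70 = 642.2429

642.2429 Mpc


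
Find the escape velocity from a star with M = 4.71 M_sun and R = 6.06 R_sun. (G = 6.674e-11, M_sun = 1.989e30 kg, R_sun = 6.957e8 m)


M = 4.71 * 1.989e30 kg = 9.36819e+30 kg; R = 6.06 * 6.957e8 m = 4.215942e+09 m. v_esc = sqrt(2GM/R) = sqrt(2 * 6.674e-11 * 9.36819e+30 / 4.215942e+09) = 544613.7857

544613.7857 m/s


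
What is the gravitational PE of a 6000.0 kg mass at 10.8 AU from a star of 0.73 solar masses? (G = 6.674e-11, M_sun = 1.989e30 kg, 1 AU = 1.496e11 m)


M = 0.73 * 1.989e30 kg = 1.45197e+30 kg; r = 10.8 AU * 1.496e11 m/AU = 1.61568e+12 m. U = -GM*m/r = -(6.674e-11 * 1.45197e+30 * 6000.0) / 1.61568e+12 = -3.599e+11

-3.599e+11 J


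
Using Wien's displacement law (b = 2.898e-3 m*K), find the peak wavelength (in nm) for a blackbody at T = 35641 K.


lam_max = b / T = 2.898e-3 / 35641 = 8.131e-08 m = 81.3108 nm

81.3108 nm


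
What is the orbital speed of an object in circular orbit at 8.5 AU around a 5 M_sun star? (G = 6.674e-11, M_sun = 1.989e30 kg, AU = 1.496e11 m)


v = sqrt(GM/r) = sqrt(6.674e-11 * 9.945e+30 / 1.272e+12) = 22846.5294

22846.5294 m/s


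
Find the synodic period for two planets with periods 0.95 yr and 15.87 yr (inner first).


1/P_syn = |1/P1 - 1/P2| = |1/0.95 - 1/15.87| => P_syn = 1.0105

1.0105 years


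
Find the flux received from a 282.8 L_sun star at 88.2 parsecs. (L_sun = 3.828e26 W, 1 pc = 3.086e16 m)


F = L / (4*pi*d^2) = 1.083e+29 / (4*pi*(2.722e+18)^2) = 1.163e-09

1.163e-09 W/m^2


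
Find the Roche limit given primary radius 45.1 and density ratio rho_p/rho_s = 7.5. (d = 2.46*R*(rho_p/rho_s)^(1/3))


d_Roche = 2.46 * 45.1 * 7.5^(1/3) = 217.1695

217.1695


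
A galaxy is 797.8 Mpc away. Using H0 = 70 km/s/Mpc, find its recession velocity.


v = H0 * d = 70 * 797.8 = 55846.0

55846.0 km/s


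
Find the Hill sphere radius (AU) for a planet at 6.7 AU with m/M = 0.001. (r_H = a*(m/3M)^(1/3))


r_H = a * (m/3M)^(1/3) = 6.7 * (0.001/3)^(1/3) = 0.4646

0.4646 AU


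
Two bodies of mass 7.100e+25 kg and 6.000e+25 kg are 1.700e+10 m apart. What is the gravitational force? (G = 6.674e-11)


F = G*m1*m2/r^2 = 6.674e-11 * 7.100e+25 * 6.000e+25 / (1.700e+10)^2 = 6.674e-11 * 4.260e+51 / 2.890e+20 = 9.838e+20

9.838e+20 N


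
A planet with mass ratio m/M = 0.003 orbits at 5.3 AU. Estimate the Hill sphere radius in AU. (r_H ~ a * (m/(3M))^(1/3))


r_H = a * (m/3M)^(1/3) = 5.3 * (0.003/3)^(1/3) = 0.53

0.53 AU


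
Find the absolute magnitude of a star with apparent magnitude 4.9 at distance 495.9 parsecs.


M = m - 5*log10(d) + 5 = 4.9 - 5*log10(495.9) + 5 = -3.577

-3.577


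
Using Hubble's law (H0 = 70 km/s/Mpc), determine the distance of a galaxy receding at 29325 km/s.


d = v / H0 = 29325 / 70 = 418.9286

418.9286 Mpc


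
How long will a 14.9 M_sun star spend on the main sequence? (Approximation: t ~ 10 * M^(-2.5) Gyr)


t = 10 * M^(-2.5) = 10 * 14.9^(-2.5) = 0.0117

0.0117 Gyr


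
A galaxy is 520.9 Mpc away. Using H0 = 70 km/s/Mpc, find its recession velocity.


v = H0 * d = 70 * 520.9 = 36463.0

36463.0 km/s


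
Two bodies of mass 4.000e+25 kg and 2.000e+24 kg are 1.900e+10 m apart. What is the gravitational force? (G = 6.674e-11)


F = G*m1*m2/r^2 = 6.674e-11 * 4.000e+25 * 2.000e+24 / (1.900e+10)^2 = 6.674e-11 * 8.000e+49 / 3.610e+20 = 1.479e+19

1.479e+19 N


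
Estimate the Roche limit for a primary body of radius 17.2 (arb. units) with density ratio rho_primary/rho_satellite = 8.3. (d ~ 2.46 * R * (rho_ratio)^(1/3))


d_Roche = 2.46 * 17.2 * 8.3^(1/3) = 85.6688

85.6688


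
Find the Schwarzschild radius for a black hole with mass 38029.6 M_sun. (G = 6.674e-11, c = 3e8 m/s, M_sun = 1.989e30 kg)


M = 38029.6 * 1.989e30 kg = 7.56408744e+34 kg. rs = 2GM/c^2 = 2 * 6.674e-11 * 7.56408744e+34 / (3e8)^2 = 1.122e+08

1.122e+08 m


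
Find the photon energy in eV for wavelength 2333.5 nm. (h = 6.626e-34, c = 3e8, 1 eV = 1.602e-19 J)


E = hc/lambda = 6.626e-34 * 3e8 / 2.334e-06 = 8.519e-20 J = 0.5317 eV

0.5317 eV


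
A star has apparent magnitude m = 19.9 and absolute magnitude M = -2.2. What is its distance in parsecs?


d = 10^((m - M + 5)/5) = 10^((19.9 - -2.2 + 5)/5) = 263026.7992

263026.7992 pc


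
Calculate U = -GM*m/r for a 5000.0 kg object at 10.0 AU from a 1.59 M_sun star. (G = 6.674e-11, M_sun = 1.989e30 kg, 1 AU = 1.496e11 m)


M = 1.59 * 1.989e30 kg = 3.16251e+30 kg; r = 10.0 AU * 1.496e11 m/AU = 1.496e+12 m. U = -GM*m/r = -(6.674e-11 * 3.16251e+30 * 5000.0) / 1.496e+12 = -7.054e+11

-7.054e+11 J


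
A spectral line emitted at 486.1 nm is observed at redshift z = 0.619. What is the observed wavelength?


lam_obs = lam_emit * (1 + z) = 486.1 * (1 + 0.619) = 786.9959

786.9959 nm


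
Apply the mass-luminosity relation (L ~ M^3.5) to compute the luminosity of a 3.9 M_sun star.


L/L_sun = (M/M_sun)^3.5 = 3.9^3.5 = 117.1456

117.1456 L_sun


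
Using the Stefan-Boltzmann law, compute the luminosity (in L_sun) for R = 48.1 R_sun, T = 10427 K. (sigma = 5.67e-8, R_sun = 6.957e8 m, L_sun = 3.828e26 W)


R = 48.1 * 6.957e8 m = 3.346317e+10 m. L = 4*pi*R^2*sigma*T^4 = 4*pi*(3.346317e+10)^2 * 5.67e-8 * 10427^4 = 9.431148356e+30 W. L/L_sun = 9.431148356e+30 / 3.828e26 = 24637.2737

24637.2737 L_sun


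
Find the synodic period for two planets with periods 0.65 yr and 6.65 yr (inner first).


1/P_syn = |1/P1 - 1/P2| = |1/0.65 - 1/6.65| => P_syn = 0.7204

0.7204 years


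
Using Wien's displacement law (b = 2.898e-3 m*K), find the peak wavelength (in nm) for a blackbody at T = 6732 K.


lam_max = b / T = 2.898e-3 / 6732 = 4.305e-07 m = 430.4813 nm

430.4813 nm


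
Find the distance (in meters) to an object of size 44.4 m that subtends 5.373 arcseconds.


D = size / theta_rad, theta_rad = 5.373 * pi/(180*3600) = 2.605e-05, D = 1.704e+06

1.704e+06 m


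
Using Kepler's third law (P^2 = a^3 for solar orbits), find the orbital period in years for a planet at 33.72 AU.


P = a^(3/2) = 33.72^1.5 = 195.8084

195.8084 years


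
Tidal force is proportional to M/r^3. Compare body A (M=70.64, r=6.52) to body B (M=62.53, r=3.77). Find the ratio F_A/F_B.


Ratio = (M1/r1^3) / (M2/r2^3) = (70.64/6.52^3) / (62.53/3.77^3) = 0.2184

0.2184


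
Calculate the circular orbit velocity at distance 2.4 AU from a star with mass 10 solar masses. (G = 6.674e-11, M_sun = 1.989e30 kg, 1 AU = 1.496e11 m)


v = sqrt(GM/r) = sqrt(6.674e-11 * 1.989e+31 / 3.590e+11) = 60804.9695

60804.9695 m/s


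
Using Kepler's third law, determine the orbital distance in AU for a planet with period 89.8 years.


a = P^(2/3) = 89.8^(2/3) = 20.0532

20.0532 AU


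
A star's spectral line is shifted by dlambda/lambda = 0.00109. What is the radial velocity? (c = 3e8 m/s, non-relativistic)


v = (dlambda/lambda) * c = 0.00109 * 3e8 = 327000.0

327000.0 m/s


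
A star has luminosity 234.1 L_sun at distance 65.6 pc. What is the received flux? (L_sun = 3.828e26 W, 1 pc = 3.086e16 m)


F = L / (4*pi*d^2) = 8.961e+28 / (4*pi*(2.024e+18)^2) = 1.740e-09

1.740e-09 W/m^2


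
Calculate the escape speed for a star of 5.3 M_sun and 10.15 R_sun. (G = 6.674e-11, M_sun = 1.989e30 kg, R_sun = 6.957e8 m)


M = 5.3 * 1.989e30 kg = 1.05417e+31 kg; R = 10.15 * 6.957e8 m = 7.061355e+09 m. v_esc = sqrt(2GM/R) = sqrt(2 * 6.674e-11 * 1.05417e+31 / 7.061355e+09) = 446395.0833

446395.0833 m/s


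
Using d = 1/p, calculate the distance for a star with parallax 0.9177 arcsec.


d = 1/p = 1/0.9177 = 1.0897

1.0897 pc


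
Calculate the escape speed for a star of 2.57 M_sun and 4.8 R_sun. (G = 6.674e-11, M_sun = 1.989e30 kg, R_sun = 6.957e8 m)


M = 2.57 * 1.989e30 kg = 5.11173e+30 kg; R = 4.8 * 6.957e8 m = 3.33936e+09 m. v_esc = sqrt(2GM/R) = sqrt(2 * 6.674e-11 * 5.11173e+30 / 3.33936e+09) = 452022.8944

452022.8944 m/s


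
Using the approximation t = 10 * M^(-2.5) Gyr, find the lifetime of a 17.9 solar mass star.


t = 10 * M^(-2.5) = 10 * 17.9^(-2.5) = 0.0074

0.0074 Gyr


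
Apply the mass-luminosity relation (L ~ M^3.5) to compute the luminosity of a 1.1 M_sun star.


L/L_sun = (M/M_sun)^3.5 = 1.1^3.5 = 1.396

1.396 L_sun


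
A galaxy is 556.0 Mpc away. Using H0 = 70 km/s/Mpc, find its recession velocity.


v = H0 * d = 70 * 556.0 = 38920.0

38920.0 km/s
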